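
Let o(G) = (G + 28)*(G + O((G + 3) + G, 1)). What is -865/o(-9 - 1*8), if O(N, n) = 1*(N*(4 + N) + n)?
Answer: -865/9031 ≈ -0.095781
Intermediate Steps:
O(N, n) = n + N*(4 + N) (O(N, n) = 1*(n + N*(4 + N)) = n + N*(4 + N))
o(G) = (28 + G)*(13 + (3 + 2*G)² + 9*G) (o(G) = (G + 28)*(G + (1 + ((G + 3) + G)² + 4*((G + 3) + G))) = (28 + G)*(G + (1 + ((3 + G) + G)² + 4*((3 + G) + G))) = (28 + G)*(G + (1 + (3 + 2*G)² + 4*(3 + 2*G))) = (28 + G)*(G + (1 + (3 + 2*G)² + (12 + 8*G))) = (28 + G)*(G + (13 + (3 + 2*G)² + 8*G)) = (28 + G)*(13 + (3 + 2*G)² + 9*G))
-865/o(-9 - 1*8) = -865/(616 + 4*(-9 - 1*8)³ + 133*(-9 - 1*8)² + 610*(-9 - 1*8)) = -865/(616 + 4*(-9 - 8)³ + 133*(-9 - 8)² + 610*(-9 - 8)) = -865/(616 + 4*(-17)³ + 133*(-17)² + 610*(-17)) = -865/(616 + 4*(-4913) + 133*289 - 10370) = -865/(616 - 19652 + 38437 - 10370) = -865/9031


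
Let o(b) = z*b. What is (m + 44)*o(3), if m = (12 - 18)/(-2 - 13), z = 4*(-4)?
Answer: -10656/5 ≈ -2131.2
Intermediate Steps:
z = -16
o(b) = -16*b
m = 2/5 (m = -6/(-15) = -6*(-1/15) = 2/5 ≈ 0.40000)
(m + 44)*o(3) = (2/5 + 44)*(-16*3) = (222/5)*(-48) = -10656/5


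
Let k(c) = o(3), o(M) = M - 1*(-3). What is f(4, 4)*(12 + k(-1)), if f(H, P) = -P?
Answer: -72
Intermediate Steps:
o(M) = 3 + M (o(M) = M + 3 = 3 + M)
k(c) = 6 (k(c) = 3 + 3 = 6)
f(4, 4)*(12 + k(-1)) = (-1*4)*(12 + 6) = -4*18 = -72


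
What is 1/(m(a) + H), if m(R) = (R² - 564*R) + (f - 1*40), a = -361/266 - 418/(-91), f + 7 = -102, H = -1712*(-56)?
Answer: 33124/3110615901 ≈ 1.0649e-5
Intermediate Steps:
H = 95872
f = -109 (f = -7 - 102 = -109)
a = 589/182 (a = -361*1/266 - 418*(-1/91) = -19/14 + 418/91 = 589/182 ≈ 3.2363)
m(R) = -149 + R² - 564*R (m(R) = (R² - 564*R) + (-109 - 1*40) = (R² - 564*R) + (-109 - 40) = (R² - 564*R) - 149 = -149 + R² - 564*R)
1/(m(a) + H) = 1/((-149 + (589/182)² - 564*589/182) + 95872) = 1/((-149 + 346921/33124 - 166098/91) + 95872) = 1/(-65048227/33124 + 95872) = 1/(3110615901/33124) = 33124/3110615901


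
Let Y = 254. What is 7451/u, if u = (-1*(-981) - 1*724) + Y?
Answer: 7451/511 ≈ 14.581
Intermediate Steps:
u = 511 (u = (-1*(-981) - 1*724) + 254 = (981 - 724) + 254 = 257 + 254 = 511)
7451/u = 7451/511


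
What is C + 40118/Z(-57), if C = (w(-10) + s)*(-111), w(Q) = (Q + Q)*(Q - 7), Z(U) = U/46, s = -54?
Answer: -3654950/57 ≈ -64122.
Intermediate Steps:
Z(U) = U/46 (Z(U) = U*(1/46) = U/46)
w(Q) = 2*Q*(-7 + Q) (w(Q) = (2*Q)*(-7 + Q) = 2*Q*(-7 + Q))
C = -31746 (C = (2*(-10)*(-7 - 10) - 54)*(-111) = (2*(-10)*(-17) - 54)*(-111) = (340 - 54)*(-111) = 286*(-111) = -31746)
C + 40118/Z(-57) = -31746 + 40118/(((1/46)*(-57))) = -31746 + 40118/(-57/46) = -31746 + 40118*(-46/57) = -31746 - 1845428/57 = -3654950/57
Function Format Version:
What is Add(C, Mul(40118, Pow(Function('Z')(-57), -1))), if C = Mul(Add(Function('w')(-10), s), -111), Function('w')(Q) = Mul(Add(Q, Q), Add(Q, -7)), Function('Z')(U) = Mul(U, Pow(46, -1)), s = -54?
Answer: Rational(-3654950, 57) ≈ -64122.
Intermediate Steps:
Function('Z')(U) = Mul(Rational(1, 46), U) (Function('Z')(U) = Mul(U, Rational(1, 46)) = Mul(Rational(1, 46), U))
Function('w')(Q) = Mul(2, Q, Add(-7, Q)) (Function('w')(Q) = Mul(Mul(2, Q), Add(-7, Q)) = Mul(2, Q, Add(-7, Q)))
C = -31746 (C = Mul(Add(Mul(2, -10, Add(-7, -10)), -54), -111) = Mul(Add(Mul(2, -10, -17), -54), -111) = Mul(Add(340, -54), -111) = Mul(286, -111) = -31746)
Add(C, Mul(40118, Pow(Function('Z')(-57), -1))) = Add(-31746, Mul(40118, Pow(Mul(Rational(1, 46), -57), -1))) = Add(-31746, Mul(40118, Pow(Rational(-57, 46), -1))) = Add(-31746, Mul(40118, Rational(-46, 57))) = Add(-31746, Rational(-1845428, 57)) = Rational(-3654950, 57)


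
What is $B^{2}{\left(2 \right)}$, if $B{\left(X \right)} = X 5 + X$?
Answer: $144$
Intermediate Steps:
$B{\left(X \right)} = 6 X$ ($B{\left(X \right)} = 5 X + X = 6 X$)
$B^{2}{\left(2 \right)} = \left(6 \cdot 2\right)^{2} = 12^{2} = 144$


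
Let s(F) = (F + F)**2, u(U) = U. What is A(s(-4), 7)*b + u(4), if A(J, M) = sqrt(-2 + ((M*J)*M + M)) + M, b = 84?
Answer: 592 + 252*sqrt(349) ≈ 5299.8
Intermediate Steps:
s(F) = 4*F**2 (s(F) = (2*F)**2 = 4*F**2)
A(J, M) = M + sqrt(-2 + M + J*M**2) (A(J, M) = sqrt(-2 + ((J*M)*M + M)) + M = sqrt(-2 + (J*M**2 + M)) + M = sqrt(-2 + (M + J*M**2)) + M = sqrt(-2 + M + J*M**2) + M = M + sqrt(-2 + M + J*M**2))
A(s(-4), 7)*b + u(4) = (7 + sqrt(-2 + 7 + (4*(-4)**2)*7**2))*84 + 4 = (7 + sqrt(-2 + 7 + (4*16)*49))*84 + 4 = (7 + sqrt(-2 + 7 + 64*49))*84 + 4 = (7 + sqrt(-2 + 7 + 3136))*84 + 4 = (7 + sqrt(3141))*84 + 4 = (7 + 3*sqrt(349))*84 + 4 = (588 + 252*sqrt(349)) + 4 = 592 + 252*sqrt(349)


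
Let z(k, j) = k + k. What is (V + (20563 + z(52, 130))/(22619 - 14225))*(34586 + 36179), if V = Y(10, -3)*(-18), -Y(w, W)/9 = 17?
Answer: 545780794465/2798 ≈ 1.9506e+8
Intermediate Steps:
z(k, j) = 2*k
Y(w, W) = -153 (Y(w, W) = -9*17 = -153)
V = 2754 (V = -153*(-18) = 2754)
(V + (20563 + z(52, 130))/(22619 - 14225))*(34586 + 36179) = (2754 + (20563 + 2*52)/(22619 - 14225))*(34586 + 36179) = (2754 + (20563 + 104)/8394)*70765 = (2754 + 20667*(1/8394))*70765 = (2754 + 6889/2798)*70765 = (7712581/2798)*70765 = 545780794465/2798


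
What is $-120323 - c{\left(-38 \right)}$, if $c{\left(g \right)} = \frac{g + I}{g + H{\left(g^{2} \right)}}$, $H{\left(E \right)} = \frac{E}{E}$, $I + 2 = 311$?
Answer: $- \frac{4451680}{37} \approx -1.2032 \cdot 10^{5}$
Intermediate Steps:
$I = 309$ ($I = -2 + 311 = 309$)
$H{\left(E \right)} = 1$
$c{\left(g \right)} = \frac{309 + g}{1 + g}$ ($c{\left(g \right)} = \frac{g + 309}{g + 1} = \frac{309 + g}{1 + g}$)
$-120323 - c{\left(-38 \right)} = -120323 - \frac{309 - 38}{1 - 38} = -120323 - \frac{1}{-37} \cdot 271 = -120323 - \left(- \frac{1}{37}\right) 271 = -120323 - - \frac{271}{37} = -120323 + \frac{271}{37} = - \frac{4451680}{37}$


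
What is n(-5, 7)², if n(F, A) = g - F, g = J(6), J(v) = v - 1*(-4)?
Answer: 225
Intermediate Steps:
J(v) = 4 + v (J(v) = v + 4 = 4 + v)
g = 10 (g = 4 + 6 = 10)
n(F, A) = 10 - F
n(-5, 7)² = (10 - 1*(-5))² = (10 + 5)² = 15² = 225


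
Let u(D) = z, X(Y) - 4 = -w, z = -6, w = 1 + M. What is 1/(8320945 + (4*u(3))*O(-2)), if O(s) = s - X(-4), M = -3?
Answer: 1/8321137 ≈ 1.2018e-7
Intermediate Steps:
w = -2 (w = 1 - 3 = -2)
X(Y) = 6 (X(Y) = 4 - 1*(-2) = 4 + 2 = 6)
u(D) = -6
O(s) = -6 + s (O(s) = s - 1*6 = s - 6 = -6 + s)
1/(8320945 + (4*u(3))*O(-2)) = 1/(8320945 + (4*(-6))*(-6 - 2)) = 1/(8320945 - 24*(-8)) = 1/(8320945 + 192) = 1/8321137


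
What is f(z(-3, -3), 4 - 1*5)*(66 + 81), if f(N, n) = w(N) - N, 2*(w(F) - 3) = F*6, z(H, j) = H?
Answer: -441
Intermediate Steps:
w(F) = 3 + 3*F (w(F) = 3 + (F*6)/2 = 3 + (6*F)/2 = 3 + 3*F)
f(N, n) = 3 + 2*N (f(N, n) = (3 + 3*N) - N = 3 + 2*N)
f(z(-3, -3), 4 - 1*5)*(66 + 81) = (3 + 2*(-3))*(66 + 81) = (3 - 6)*147 = -3*147 = -441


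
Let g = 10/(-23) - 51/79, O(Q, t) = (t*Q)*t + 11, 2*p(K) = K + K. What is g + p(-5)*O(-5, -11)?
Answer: 5394527/1817 ≈ 2968.9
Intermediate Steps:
p(K) = K (p(K) = (K + K)/2 = (2*K)/2 = K)
O(Q, t) = 11 + Q*t² (O(Q, t) = (Q*t)*t + 11 = Q*t² + 11 = 11 + Q*t²)
g = -1963/1817 (g = 10*(-1/23) - 51*1/79 = -10/23 - 51/79 = -1963/1817 ≈ -1.0804)
g + p(-5)*O(-5, -11) = -1963/1817 - 5*(11 - 5*(-11)²) = -1963/1817 - 5*(11 - 5*121) = -1963/1817 - 5*(11 - 605) = -1963/1817 - 5*(-594) = -1963/1817 + 2970 = 5394527/1817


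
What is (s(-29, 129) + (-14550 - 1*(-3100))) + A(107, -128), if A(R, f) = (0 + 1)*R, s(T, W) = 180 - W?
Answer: -11292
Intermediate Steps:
A(R, f) = R (A(R, f) = 1*R = R)
(s(-29, 129) + (-14550 - 1*(-3100))) + A(107, -128) = ((180 - 1*129) + (-14550 - 1*(-3100))) + 107 = ((180 - 129) + (-14550 + 3100)) + 107 = (51 - 11450) + 107 = -11399 + 107 = -11292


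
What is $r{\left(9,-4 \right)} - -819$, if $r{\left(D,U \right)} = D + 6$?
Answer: $834$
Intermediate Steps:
$r{\left(D,U \right)} = 6 + D$
$r{\left(9,-4 \right)} - -819 = \left(6 + 9\right) - -819 = 15 + 819 = 834$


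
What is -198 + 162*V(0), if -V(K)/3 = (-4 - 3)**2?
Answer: -24012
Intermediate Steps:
V(K) = -147 (V(K) = -3*(-4 - 3)**2 = -3*(-7)**2 = -3*49 = -147)
-198 + 162*V(0) = -198 + 162*(-147) = -198 - 23814 = -24012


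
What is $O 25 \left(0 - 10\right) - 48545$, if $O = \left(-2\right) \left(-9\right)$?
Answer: $-53045$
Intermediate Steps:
$O = 18$
$O 25 \left(0 - 10\right) - 48545 = 18 \cdot 25 \left(0 - 10\right) - 48545 = 450 \left(0 - 10\right) - 48545 = 450 \left(-10\right) - 48545 = -4500 - 48545 = -53045$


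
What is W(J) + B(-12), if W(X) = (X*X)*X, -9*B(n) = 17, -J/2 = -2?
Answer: 559/9 ≈ 62.111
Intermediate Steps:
J = 4 (J = -2*(-2) = 4)
B(n) = -17/9 (B(n) = -1/9*17 = -17/9)
W(X) = X**3 (W(X) = X**2*X = X**3)
W(J) + B(-12) = 4**3 - 17/9 = 64 - 17/9 = 559/9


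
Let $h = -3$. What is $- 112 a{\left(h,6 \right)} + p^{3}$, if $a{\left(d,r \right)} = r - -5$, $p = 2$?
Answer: $-1224$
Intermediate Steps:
$a{\left(d,r \right)} = 5 + r$ ($a{\left(d,r \right)} = r + 5 = 5 + r$)
$- 112 a{\left(h,6 \right)} + p^{3} = - 112 \left(5 + 6\right) + 2^{3} = \left(-112\right) 11 + 8 = -1232 + 8 = -1224$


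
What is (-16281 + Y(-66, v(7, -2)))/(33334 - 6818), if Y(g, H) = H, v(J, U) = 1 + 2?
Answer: -8139/13258 ≈ -0.61389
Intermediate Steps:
v(J, U) = 3
(-16281 + Y(-66, v(7, -2)))/(33334 - 6818) = (-16281 + 3)/(33334 - 6818) = -16278/26516 = -16278*1/26516 = -8139/13258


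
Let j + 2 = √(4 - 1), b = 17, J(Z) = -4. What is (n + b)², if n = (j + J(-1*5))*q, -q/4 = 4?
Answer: 13537 - 3616*√3 ≈ 7273.9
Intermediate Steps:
q = -16 (q = -4*4 = -16)
j = -2 + √3 (j = -2 + √(4 - 1) = -2 + √3 ≈ -0.26795)
n = 96 - 16*√3 (n = ((-2 + √3) - 4)*(-16) = (-6 + √3)*(-16) = 96 - 16*√3 ≈ 68.287)
(n + b)² = ((96 - 16*√3) + 17)² = (113 - 16*√3)²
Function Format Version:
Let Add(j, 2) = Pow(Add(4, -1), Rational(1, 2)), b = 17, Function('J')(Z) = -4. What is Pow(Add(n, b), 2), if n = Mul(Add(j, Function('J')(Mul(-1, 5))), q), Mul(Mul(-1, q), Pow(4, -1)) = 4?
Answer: Add(13537, Mul(-3616, Pow(3, Rational(1, 2)))) ≈ 7273.9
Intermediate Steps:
q = -16 (q = Mul(-4, 4) = -16)
j = Add(-2, Pow(3, Rational(1, 2))) (j = Add(-2, Pow(Add(4, -1), Rational(1, 2))) = Add(-2, Pow(3, Rational(1, 2))) ≈ -0.26795)
n = Add(96, Mul(-16, Pow(3, Rational(1, 2)))) (n = Mul(Add(Add(-2, Pow(3, Rational(1, 2))), -4), -16) = Mul(Add(-6, Pow(3, Rational(1, 2))), -16) = Add(96, Mul(-16, Pow(3, Rational(1, 2)))) ≈ 68.287)
Pow(Add(n, b), 2) = Pow(Add(Add(96, Mul(-16, Pow(3, Rational(1, 2)))), 17), 2) = Pow(Add(113, Mul(-16, Pow(3, Rational(1, 2)))), 2)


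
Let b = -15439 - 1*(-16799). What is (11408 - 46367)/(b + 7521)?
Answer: -34959/8881 ≈ -3.9364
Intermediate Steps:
b = 1360 (b = -15439 + 16799 = 1360)
(11408 - 46367)/(b + 7521) = (11408 - 46367)/(1360 + 7521) = -34959/8881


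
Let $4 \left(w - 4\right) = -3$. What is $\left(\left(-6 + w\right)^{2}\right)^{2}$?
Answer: $\frac{14641}{256} \approx 57.191$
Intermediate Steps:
$w = \frac{13}{4}$ ($w = 4 + \frac{1}{4} \left(-3\right) = 4 - \frac{3}{4} = \frac{13}{4} \approx 3.25$)
$\left(\left(-6 + w\right)^{2}\right)^{2} = \left(\left(-6 + \frac{13}{4}\right)^{2}\right)^{2} = \left(\left(- \frac{11}{4}\right)^{2}\right)^{2} = \left(\frac{121}{16}\right)^{2} = \frac{14641}{256}$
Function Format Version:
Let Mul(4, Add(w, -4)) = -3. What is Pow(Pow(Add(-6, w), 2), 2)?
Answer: Rational(14641, 256) ≈ 57.191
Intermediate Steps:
w = Rational(13, 4) (w = Add(4, Mul(Rational(1, 4), -3)) = Add(4, Rational(-3, 4)) = Rational(13, 4) ≈ 3.2500)
Pow(Pow(Add(-6, w), 2), 2) = Pow(Pow(Add(-6, Rational(13, 4)), 2), 2) = Pow(Pow(Rational(-11, 4), 2), 2) = Pow(Rational(121, 16), 2) = Rational(14641, 256)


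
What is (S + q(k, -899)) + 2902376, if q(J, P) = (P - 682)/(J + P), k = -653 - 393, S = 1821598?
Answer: 9188131011/1945 ≈ 4.7240e+6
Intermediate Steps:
k = -1046
q(J, P) = (-682 + P)/(J + P)
(S + q(k, -899)) + 2902376 = (1821598 + (-682 - 899)/(-1046 - 899)) + 2902376 = (1821598 - 1581/(-1945)) + 2902376 = (1821598 - 1/1945*(-1581)) + 2902376 = (1821598 + 1581/1945) + 2902376 = 3543009691/1945 + 2902376 = 9188131011/1945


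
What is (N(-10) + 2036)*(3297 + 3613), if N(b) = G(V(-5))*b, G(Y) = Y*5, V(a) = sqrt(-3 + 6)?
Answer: 14068760 - 345500*sqrt(3) ≈ 1.3470e+7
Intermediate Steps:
V(a) = sqrt(3)
G(Y) = 5*Y
N(b) = 5*b*sqrt(3) (N(b) = (5*sqrt(3))*b = 5*b*sqrt(3))
(N(-10) + 2036)*(3297 + 3613) = (5*(-10)*sqrt(3) + 2036)*(3297 + 3613) = (-50*sqrt(3) + 2036)*6910 = (2036 - 50*sqrt(3))*6910 = 14068760 - 345500*sqrt(3)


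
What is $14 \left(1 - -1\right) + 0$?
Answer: $28$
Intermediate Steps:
$14 \left(1 - -1\right) + 0 = 14 \left(1 + 1\right) + 0 = 14 \cdot 2 + 0 = 28 + 0 = 28$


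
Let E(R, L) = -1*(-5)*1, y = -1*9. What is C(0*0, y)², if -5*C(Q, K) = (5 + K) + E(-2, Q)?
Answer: 1/25 ≈ 0.040000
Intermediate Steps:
y = -9
E(R, L) = 5 (E(R, L) = 5*1 = 5)
C(Q, K) = -2 - K/5 (C(Q, K) = -((5 + K) + 5)/5 = -(10 + K)/5 = -2 - K/5)
C(0*0, y)² = (-2 - ⅕*(-9))² = (-2 + 9/5)² = (-⅕)² = 1/25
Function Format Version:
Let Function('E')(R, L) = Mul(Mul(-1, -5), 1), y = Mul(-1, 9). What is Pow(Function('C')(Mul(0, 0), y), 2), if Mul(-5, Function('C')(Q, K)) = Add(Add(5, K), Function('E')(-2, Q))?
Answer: Rational(1, 25) ≈ 0.040000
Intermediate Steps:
y = -9
Function('E')(R, L) = 5 (Function('E')(R, L) = Mul(5, 1) = 5)
Function('C')(Q, K) = Add(-2, Mul(Rational(-1, 5), K)) (Function('C')(Q, K) = Mul(Rational(-1, 5), Add(Add(5, K), 5)) = Mul(Rational(-1, 5), Add(10, K)) = Add(-2, Mul(Rational(-1, 5), K)))
Pow(Function('C')(Mul(0, 0), y), 2) = Pow(Add(-2, Mul(Rational(-1, 5), -9)), 2) = Pow(Add(-2, Rational(9, 5)), 2) = Pow(Rational(-1, 5), 2) = Rational(1, 25)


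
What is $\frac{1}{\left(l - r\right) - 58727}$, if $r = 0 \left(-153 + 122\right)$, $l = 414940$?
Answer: $\frac{1}{356213} \approx 2.8073 \cdot 10^{-6}$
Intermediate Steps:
$r = 0$ ($r = 0 \left(-31\right) = 0$)
$\frac{1}{\left(l - r\right) - 58727} = \frac{1}{\left(414940 - 0\right) - 58727} = \frac{1}{\left(414940 + 0\right) - 58727} = \frac{1}{414940 - 58727} = \frac{1}{356213}$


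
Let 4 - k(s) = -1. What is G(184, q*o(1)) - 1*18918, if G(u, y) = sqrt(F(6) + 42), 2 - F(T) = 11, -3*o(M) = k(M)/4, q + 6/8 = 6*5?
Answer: -18918 + sqrt(33) ≈ -18912.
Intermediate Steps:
q = 117/4 (q = -3/4 + 6*5 = -3/4 + 30 = 117/4 ≈ 29.250)
k(s) = 5 (k(s) = 4 - 1*(-1) = 4 + 1 = 5)
o(M) = -5/12 (o(M) = -5/(3*4) = -1/3*5/4 = -5/12)
F(T) = -9 (F(T) = 2 - 1*11 = 2 - 11 = -9)
G(u, y) = sqrt(33) (G(u, y) = sqrt(-9 + 42) = sqrt(33))
G(184, q*o(1)) - 1*18918 = sqrt(33) - 1*18918 = sqrt(33) - 18918 = -18918 + sqrt(33)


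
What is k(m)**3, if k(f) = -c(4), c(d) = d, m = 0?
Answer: -64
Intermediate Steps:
k(f) = -4 (k(f) = -1*4 = -4)
k(m)**3 = (-4)**3 = -64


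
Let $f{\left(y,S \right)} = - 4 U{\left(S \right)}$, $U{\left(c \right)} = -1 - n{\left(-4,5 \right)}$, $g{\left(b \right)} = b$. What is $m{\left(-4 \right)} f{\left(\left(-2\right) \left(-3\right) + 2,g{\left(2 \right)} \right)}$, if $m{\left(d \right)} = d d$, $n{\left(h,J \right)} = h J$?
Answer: $-1216$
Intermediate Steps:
$n{\left(h,J \right)} = J h$
$U{\left(c \right)} = 19$ ($U{\left(c \right)} = -1 - 5 \left(-4\right) = -1 - -20 = -1 + 20 = 19$)
$m{\left(d \right)} = d^{2}$
$f{\left(y,S \right)} = -76$ ($f{\left(y,S \right)} = \left(-4\right) 19 = -76$)
$m{\left(-4 \right)} f{\left(\left(-2\right) \left(-3\right) + 2,g{\left(2 \right)} \right)} = \left(-4\right)^{2} \left(-76\right) = 16 \left(-76\right) = -1216$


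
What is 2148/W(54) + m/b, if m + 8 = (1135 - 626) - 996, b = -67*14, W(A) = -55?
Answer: -1987599/51590 ≈ -38.527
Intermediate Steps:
b = -938
m = -495 (m = -8 + ((1135 - 626) - 996) = -8 + (509 - 996) = -8 - 487 = -495)
2148/W(54) + m/b = 2148/(-55) - 495/(-938) = 2148*(-1/55) - 495*(-1/938) = -2148/55 + 495/938 = -1987599/51590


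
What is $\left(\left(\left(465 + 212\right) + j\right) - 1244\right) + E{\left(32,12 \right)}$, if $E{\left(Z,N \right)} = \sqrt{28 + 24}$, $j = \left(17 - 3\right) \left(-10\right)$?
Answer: $-707 + 2 \sqrt{13} \approx -699.79$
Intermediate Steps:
$j = -140$ ($j = 14 \left(-10\right) = -140$)
$E{\left(Z,N \right)} = 2 \sqrt{13}$ ($E{\left(Z,N \right)} = \sqrt{52} = 2 \sqrt{13}$)
$\left(\left(\left(465 + 212\right) + j\right) - 1244\right) + E{\left(32,12 \right)} = \left(\left(\left(465 + 212\right) - 140\right) - 1244\right) + 2 \sqrt{13} = \left(\left(677 - 140\right) - 1244\right) + 2 \sqrt{13} = \left(537 - 1244\right) + 2 \sqrt{13} = -707 + 2 \sqrt{13}$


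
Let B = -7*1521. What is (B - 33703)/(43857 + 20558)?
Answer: -8870/12883 ≈ -0.68850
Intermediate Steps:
B = -10647
(B - 33703)/(43857 + 20558) = (-10647 - 33703)/(43857 + 20558) = -44350/64415 = -44350*1/64415 = -8870/12883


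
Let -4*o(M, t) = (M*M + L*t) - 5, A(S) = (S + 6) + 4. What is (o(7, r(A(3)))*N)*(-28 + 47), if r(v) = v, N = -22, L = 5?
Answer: 22781/2 ≈ 11391.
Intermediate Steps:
A(S) = 10 + S (A(S) = (6 + S) + 4 = 10 + S)
o(M, t) = 5/4 - 5*t/4 - M²/4 (o(M, t) = -((M*M + 5*t) - 5)/4 = -((M² + 5*t) - 5)/4 = -(-5 + M² + 5*t)/4 = 5/4 - 5*t/4 - M²/4)
(o(7, r(A(3)))*N)*(-28 + 47) = ((5/4 - 5*(10 + 3)/4 - ¼*7²)*(-22))*(-28 + 47) = ((5/4 - 5/4*13 - ¼*49)*(-22))*19 = ((5/4 - 65/4 - 49/4)*(-22))*19 = -109/4*(-22)*19 = (1199/2)*19 = 22781/2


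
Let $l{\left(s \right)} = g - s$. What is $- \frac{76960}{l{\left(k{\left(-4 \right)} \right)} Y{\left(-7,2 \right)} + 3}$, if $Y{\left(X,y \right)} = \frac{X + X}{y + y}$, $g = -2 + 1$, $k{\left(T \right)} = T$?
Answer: $\frac{30784}{3} \approx 10261.0$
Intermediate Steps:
$g = -1$
$Y{\left(X,y \right)} = \frac{X}{y}$ ($Y{\left(X,y \right)} = \frac{2 X}{2 y} = 2 X \frac{1}{2 y} = \frac{X}{y}$)
$l{\left(s \right)} = -1 - s$
$- \frac{76960}{l{\left(k{\left(-4 \right)} \right)} Y{\left(-7,2 \right)} + 3} = - \frac{76960}{\left(-1 - -4\right) \left(- \frac{7}{2}\right) + 3} = - \frac{76960}{\left(-1 + 4\right) \left(\left(-7\right) \frac{1}{2}\right) + 3} = - \frac{76960}{3 \left(- \frac{7}{2}\right) + 3} = - \frac{76960}{- \frac{21}{2} + 3} = - \frac{76960}{- \frac{15}{2}} = \left(-76960\right) \left(- \frac{2}{15}\right) = \frac{30784}{3}$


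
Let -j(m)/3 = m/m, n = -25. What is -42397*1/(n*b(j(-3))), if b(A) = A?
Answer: -42397/75 ≈ -565.29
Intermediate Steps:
j(m) = -3 (j(m) = -3*m/m = -3*1 = -3)
-42397*1/(n*b(j(-3))) = -42397/((-3*(-25))) = -42397/75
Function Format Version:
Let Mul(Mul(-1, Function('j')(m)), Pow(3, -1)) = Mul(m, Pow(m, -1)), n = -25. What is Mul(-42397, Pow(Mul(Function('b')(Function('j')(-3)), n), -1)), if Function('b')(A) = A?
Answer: Rational(-42397, 75) ≈ -565.29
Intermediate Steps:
Function('j')(m) = -3 (Function('j')(m) = Mul(-3, Mul(m, Pow(m, -1))) = Mul(-3, 1) = -3)
Mul(-42397, Pow(Mul(Function('b')(Function('j')(-3)), n), -1)) = Mul(-42397, Pow(Mul(-3, -25), -1)) = Mul(-42397, Pow(75, -1)) = Mul(-42397, Rational(1, 75)) = Rational(-42397, 75)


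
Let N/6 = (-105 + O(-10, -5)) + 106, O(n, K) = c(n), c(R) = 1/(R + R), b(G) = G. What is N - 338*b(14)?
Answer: -47263/10 ≈ -4726.3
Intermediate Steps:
c(R) = 1/(2*R)
O(n, K) = 1/(2*n)
N = 57/10 (N = 6*((-105 + (1/2)/(-10)) + 106) = 6*((-105 + (1/2)*(-1/10)) + 106) = 6*((-105 - 1/20) + 106) = 6*(-2101/20 + 106) = 6*(19/20) = 57/10 ≈ 5.7000)
N - 338*b(14) = 57/10 - 338*14 = 57/10 - 4732 = -47263/10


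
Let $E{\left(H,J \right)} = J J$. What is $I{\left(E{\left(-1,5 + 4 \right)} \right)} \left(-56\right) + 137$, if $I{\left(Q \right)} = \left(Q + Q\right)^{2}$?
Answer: $-1469527$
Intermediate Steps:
$E{\left(H,J \right)} = J^{2}$
$I{\left(Q \right)} = 4 Q^{2}$ ($I{\left(Q \right)} = \left(2 Q\right)^{2} = 4 Q^{2}$)
$I{\left(E{\left(-1,5 + 4 \right)} \right)} \left(-56\right) + 137 = 4 \left(\left(5 + 4\right)^{2}\right)^{2} \left(-56\right) + 137 = 4 \left(9^{2}\right)^{2} \left(-56\right) + 137 = 4 \cdot 81^{2} \left(-56\right) + 137 = 4 \cdot 6561 \left(-56\right) + 137 = 26244 \left(-56\right) + 137 = -1469664 + 137 = -1469527$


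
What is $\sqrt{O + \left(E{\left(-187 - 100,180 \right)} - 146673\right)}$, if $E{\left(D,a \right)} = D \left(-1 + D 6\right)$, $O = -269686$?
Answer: $\sqrt{78142} \approx 279.54$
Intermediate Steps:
$E{\left(D,a \right)} = D \left(-1 + 6 D\right)$
$\sqrt{O + \left(E{\left(-187 - 100,180 \right)} - 146673\right)} = \sqrt{-269686 - \left(146673 - \left(-187 - 100\right) \left(-1 + 6 \left(-187 - 100\right)\right)\right)} = \sqrt{-269686 - \left(146673 + 287 \left(-1 + 6 \left(-287\right)\right)\right)} = \sqrt{-269686 - \left(146673 + 287 \left(-1 - 1722\right)\right)} = \sqrt{-269686 - -347828} = \sqrt{-269686 + \left(494501 - 146673\right)} = \sqrt{-269686 + 347828} = \sqrt{78142}$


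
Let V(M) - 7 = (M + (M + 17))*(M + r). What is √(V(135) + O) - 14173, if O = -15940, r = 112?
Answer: -14173 + 2*√13739 ≈ -13939.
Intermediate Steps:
V(M) = 7 + (17 + 2*M)*(112 + M) (V(M) = 7 + (M + (M + 17))*(M + 112) = 7 + (M + (17 + M))*(112 + M) = 7 + (17 + 2*M)*(112 + M))
√(V(135) + O) - 14173 = √((1911 + 2*135² + 241*135) - 15940) - 14173 = √((1911 + 2*18225 + 32535) - 15940) - 14173 = √((1911 + 36450 + 32535) - 15940) - 14173 = √(70896 - 15940) - 14173 = √54956 - 14173 = 2*√13739 - 14173 = -14173 + 2*√13739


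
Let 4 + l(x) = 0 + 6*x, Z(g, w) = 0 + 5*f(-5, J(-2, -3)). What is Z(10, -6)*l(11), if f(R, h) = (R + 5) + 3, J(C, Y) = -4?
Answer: 930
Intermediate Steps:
f(R, h) = 8 + R (f(R, h) = (5 + R) + 3 = 8 + R)
Z(g, w) = 15 (Z(g, w) = 0 + 5*(8 - 5) = 0 + 5*3 = 0 + 15 = 15)
l(x) = -4 + 6*x (l(x) = -4 + (0 + 6*x) = -4 + 6*x)
Z(10, -6)*l(11) = 15*(-4 + 6*11) = 15*(-4 + 66) = 15*62 = 930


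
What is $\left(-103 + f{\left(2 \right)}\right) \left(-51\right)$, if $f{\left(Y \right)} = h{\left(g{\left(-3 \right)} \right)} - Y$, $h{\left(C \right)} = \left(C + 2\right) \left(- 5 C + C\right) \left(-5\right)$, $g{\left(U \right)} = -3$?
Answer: $2295$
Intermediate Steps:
$h{\left(C \right)} = 20 C \left(2 + C\right)$ ($h{\left(C \right)} = \left(2 + C\right) \left(- 4 C\right) \left(-5\right) = - 4 C \left(2 + C\right) \left(-5\right) = 20 C \left(2 + C\right)$)
$f{\left(Y \right)} = 60 - Y$ ($f{\left(Y \right)} = 20 \left(-3\right) \left(2 - 3\right) - Y = 20 \left(-3\right) \left(-1\right) - Y = 60 - Y$)
$\left(-103 + f{\left(2 \right)}\right) \left(-51\right) = \left(-103 + \left(60 - 2\right)\right) \left(-51\right) = \left(-103 + 58\right) \left(-51\right) = \left(-45\right) \left(-51\right) = 2295$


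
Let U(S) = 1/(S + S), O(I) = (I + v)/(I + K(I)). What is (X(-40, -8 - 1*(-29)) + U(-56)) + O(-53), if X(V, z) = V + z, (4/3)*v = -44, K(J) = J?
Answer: -108021/5936 ≈ -18.198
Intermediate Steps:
v = -33 (v = (¾)*(-44) = -33)
O(I) = (-33 + I)/(2*I) (O(I) = (I - 33)/(I + I) = (-33 + I)/((2*I)) = (-33 + I)*(1/(2*I)) = (-33 + I)/(2*I))
U(S) = 1/(2*S)
(X(-40, -8 - 1*(-29)) + U(-56)) + O(-53) = ((-40 + (-8 - 1*(-29))) + (½)/(-56)) + (½)*(-33 - 53)/(-53) = ((-40 + (-8 + 29)) + (½)*(-1/56)) + (½)*(-1/53)*(-86) = ((-40 + 21) - 1/112) + 43/53 = (-19 - 1/112) + 43/53 = -2129/112 + 43/53 = -108021/5936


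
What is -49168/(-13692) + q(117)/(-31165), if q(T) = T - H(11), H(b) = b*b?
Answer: 54727696/15239685 ≈ 3.5911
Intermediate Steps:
H(b) = b**2
q(T) = -121 + T (q(T) = T - 1*11**2 = T - 1*121 = T - 121 = -121 + T)
-49168/(-13692) + q(117)/(-31165) = -49168/(-13692) + (-121 + 117)/(-31165) = -49168*(-1/13692) - 4*(-1/31165) = 1756/489 + 4/31165 = 54727696/15239685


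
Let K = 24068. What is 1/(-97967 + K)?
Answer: -1/73899 ≈ -1.3532e-5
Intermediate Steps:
1/(-97967 + K) = 1/(-97967 + 24068) = 1/(-73899) = -1/73899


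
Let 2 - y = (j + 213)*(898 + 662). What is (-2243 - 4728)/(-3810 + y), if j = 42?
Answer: 6971/401608 ≈ 0.017358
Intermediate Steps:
y = -397798 (y = 2 - (42 + 213)*(898 + 662) = 2 - 255*1560 = 2 - 1*397800 = 2 - 397800 = -397798)
(-2243 - 4728)/(-3810 + y) = (-2243 - 4728)/(-3810 - 397798) = -6971/(-401608) = -6971*(-1/401608) = 6971/401608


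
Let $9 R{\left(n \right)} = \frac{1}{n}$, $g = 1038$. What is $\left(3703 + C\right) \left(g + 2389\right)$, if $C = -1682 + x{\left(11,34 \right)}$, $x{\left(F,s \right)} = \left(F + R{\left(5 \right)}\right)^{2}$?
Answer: $\frac{14868180007}{2025} \approx 7.3423 \cdot 10^{6}$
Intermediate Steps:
$R{\left(n \right)} = \frac{1}{9 n}$
$x{\left(F,s \right)} = \left(\frac{1}{45} + F\right)^{2}$ ($x{\left(F,s \right)} = \left(F + \frac{1}{9 \cdot 5}\right)^{2} = \left(F + \frac{1}{9} \cdot \frac{1}{5}\right)^{2} = \left(F + \frac{1}{45}\right)^{2} = \left(\frac{1}{45} + F\right)^{2}$)
$C = - \frac{3160034}{2025}$ ($C = -1682 + \frac{\left(1 + 45 \cdot 11\right)^{2}}{2025} = -1682 + \frac{\left(1 + 495\right)^{2}}{2025} = -1682 + \frac{496^{2}}{2025} = -1682 + \frac{1}{2025} \cdot 246016 = -1682 + \frac{246016}{2025} = - \frac{3160034}{2025} \approx -1560.5$)
$\left(3703 + C\right) \left(g + 2389\right) = \left(3703 - \frac{3160034}{2025}\right) \left(1038 + 2389\right) = \frac{4338541}{2025} \cdot 3427 = \frac{14868180007}{2025}$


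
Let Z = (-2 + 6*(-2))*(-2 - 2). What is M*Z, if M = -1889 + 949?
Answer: -52640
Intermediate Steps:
M = -940
Z = 56 (Z = (-2 - 12)*(-4) = -14*(-4) = 56)
M*Z = -940*56 = -52640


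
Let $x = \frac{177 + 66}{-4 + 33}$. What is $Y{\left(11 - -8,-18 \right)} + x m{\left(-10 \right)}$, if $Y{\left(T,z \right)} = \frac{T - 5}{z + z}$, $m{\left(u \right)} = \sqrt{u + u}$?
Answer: $- \frac{7}{18} + \frac{486 i \sqrt{5}}{29} \approx -0.38889 + 37.473 i$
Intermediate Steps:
$m{\left(u \right)} = \sqrt{2} \sqrt{u}$ ($m{\left(u \right)} = \sqrt{2 u} = \sqrt{2} \sqrt{u}$)
$Y{\left(T,z \right)} = \frac{-5 + T}{2 z}$
$x = \frac{243}{29} \approx 8.3793$
$Y{\left(11 - -8,-18 \right)} + x m{\left(-10 \right)} = \frac{-5 + \left(11 - -8\right)}{2 \left(-18\right)} + \frac{243 \sqrt{2} \sqrt{-10}}{29} = \frac{1}{2} \left(- \frac{1}{18}\right) \left(-5 + \left(11 + 8\right)\right) + \frac{243 \sqrt{2} i \sqrt{10}}{29} = \frac{1}{2} \left(- \frac{1}{18}\right) \left(-5 + 19\right) + \frac{243 \cdot 2 i \sqrt{5}}{29} = \frac{1}{2} \left(- \frac{1}{18}\right) 14 + \frac{486 i \sqrt{5}}{29} = - \frac{7}{18} + \frac{486 i \sqrt{5}}{29}$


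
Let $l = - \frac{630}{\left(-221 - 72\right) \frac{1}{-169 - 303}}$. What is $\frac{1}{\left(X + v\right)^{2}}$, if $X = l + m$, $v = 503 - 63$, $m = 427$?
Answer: $\frac{85849}{1877402241} \approx 4.5728 \cdot 10^{-5}$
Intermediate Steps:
$l = - \frac{297360}{293}$ ($l = - \frac{630}{\left(-293\right) \frac{1}{-472}} = - \frac{630}{\left(-293\right) \left(- \frac{1}{472}\right)} = - \frac{630}{\frac{293}{472}} = \left(-630\right) \frac{472}{293} = - \frac{297360}{293} \approx -1014.9$)
$v = 440$ ($v = 503 - 63 = 440$)
$X = - \frac{172249}{293}$ ($X = - \frac{297360}{293} + 427 = - \frac{172249}{293} \approx -587.88$)
$\frac{1}{\left(X + v\right)^{2}} = \frac{1}{\left(- \frac{172249}{293} + 440\right)^{2}} = \frac{1}{\left(- \frac{43329}{293}\right)^{2}} = \frac{1}{\frac{1877402241}{85849}} = \frac{85849}{1877402241}$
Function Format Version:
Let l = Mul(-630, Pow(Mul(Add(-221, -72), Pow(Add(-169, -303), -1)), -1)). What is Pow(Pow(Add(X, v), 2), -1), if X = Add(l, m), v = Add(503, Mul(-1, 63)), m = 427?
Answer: Rational(85849, 1877402241) ≈ 4.5728e-5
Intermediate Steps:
l = Rational(-297360, 293) (l = Mul(-630, Pow(Mul(-293, Pow(-472, -1)), -1)) = Mul(-630, Pow(Mul(-293, Rational(-1, 472)), -1)) = Mul(-630, Pow(Rational(293, 472), -1)) = Mul(-630, Rational(472, 293)) = Rational(-297360, 293) ≈ -1014.9)
v = 440 (v = Add(503, -63) = 440)
X = Rational(-172249, 293) (X = Add(Rational(-297360, 293), 427) = Rational(-172249, 293) ≈ -587.88)
Pow(Pow(Add(X, v), 2), -1) = Pow(Pow(Add(Rational(-172249, 293), 440), 2), -1) = Pow(Pow(Rational(-43329, 293), 2), -1) = Pow(Rational(1877402241, 85849), -1) = Rational(85849, 1877402241)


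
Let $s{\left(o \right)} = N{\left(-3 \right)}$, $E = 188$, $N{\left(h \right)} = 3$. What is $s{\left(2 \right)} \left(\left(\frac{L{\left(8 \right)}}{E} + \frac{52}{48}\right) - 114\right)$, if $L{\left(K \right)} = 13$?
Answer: $- \frac{31823}{94} \approx -338.54$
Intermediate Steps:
$s{\left(o \right)} = 3$
$s{\left(2 \right)} \left(\left(\frac{L{\left(8 \right)}}{E} + \frac{52}{48}\right) - 114\right) = 3 \left(\left(\frac{13}{188} + \frac{52}{48}\right) - 114\right) = 3 \left(\left(13 \cdot \frac{1}{188} + 52 \cdot \frac{1}{48}\right) - 114\right) = 3 \left(\left(\frac{13}{188} + \frac{13}{12}\right) - 114\right) = 3 \left(\frac{325}{282} - 114\right) = 3 \left(- \frac{31823}{282}\right) = - \frac{31823}{94}$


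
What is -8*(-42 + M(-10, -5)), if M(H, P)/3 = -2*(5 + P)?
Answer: 336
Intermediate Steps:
M(H, P) = -30 - 6*P (M(H, P) = 3*(-2*(5 + P)) = 3*(-10 - 2*P) = -30 - 6*P)
-8*(-42 + M(-10, -5)) = -8*(-42 + (-30 - 6*(-5))) = -8*(-42 + (-30 + 30)) = -8*(-42 + 0) = -8*(-42) = 336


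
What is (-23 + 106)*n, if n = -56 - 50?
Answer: -8798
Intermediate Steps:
n = -106
(-23 + 106)*n = (-23 + 106)*(-106) = 83*(-106) = -8798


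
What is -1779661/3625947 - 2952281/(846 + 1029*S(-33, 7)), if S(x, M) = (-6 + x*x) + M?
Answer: -325702707757/104358101688 ≈ -3.1210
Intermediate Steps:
S(x, M) = -6 + M + x² (S(x, M) = (-6 + x²) + M = -6 + M + x²)
-1779661/3625947 - 2952281/(846 + 1029*S(-33, 7)) = -1779661/3625947 - 2952281/(846 + 1029*(-6 + 7 + (-33)²)) = -1779661*1/3625947 - 2952281/(846 + 1029*(-6 + 7 + 1089)) = -136897/278919 - 2952281/(846 + 1029*1090) = -136897/278919 - 2952281/(846 + 1121610) = -136897/278919 - 2952281/1122456 = -325702707757/104358101688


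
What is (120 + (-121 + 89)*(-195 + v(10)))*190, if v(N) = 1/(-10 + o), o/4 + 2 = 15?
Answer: 25373360/21 ≈ 1.2083e+6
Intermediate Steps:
o = 52 (o = -8 + 4*15 = -8 + 60 = 52)
v(N) = 1/42 (v(N) = 1/(-10 + 52) = 1/42)
(120 + (-121 + 89)*(-195 + v(10)))*190 = (120 + (-121 + 89)*(-195 + 1/42))*190 = (120 - 32*(-8189/42))*190 = (120 + 131024/21)*190 = (133544/21)*190 = 25373360/21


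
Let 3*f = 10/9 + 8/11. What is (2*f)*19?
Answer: 6916/297 ≈ 23.286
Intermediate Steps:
f = 182/297 (f = (10/9 + 8/11)/3 = (⅓)*(182/99) = 182/297 ≈ 0.61279)
(2*f)*19 = (2*(182/297))*19 = (364/297)*19 = 6916/297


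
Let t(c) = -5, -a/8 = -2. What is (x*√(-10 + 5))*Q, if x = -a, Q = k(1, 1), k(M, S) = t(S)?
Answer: 80*I*√5 ≈ 178.89*I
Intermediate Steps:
a = 16 (a = -8*(-2) = 16)
k(M, S) = -5
Q = -5
x = -16 (x = -1*16 = -16)
(x*√(-10 + 5))*Q = -16*√(-10 + 5)*(-5) = -16*I*√5*(-5) = 80*I*√5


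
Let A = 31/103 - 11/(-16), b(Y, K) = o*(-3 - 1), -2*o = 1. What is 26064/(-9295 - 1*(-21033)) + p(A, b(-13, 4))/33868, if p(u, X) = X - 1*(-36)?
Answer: 220795399/99385646 ≈ 2.2216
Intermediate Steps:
o = -½ (o = -½*1 = -½ ≈ -0.50000)
b(Y, K) = 2 (b(Y, K) = -(-3 - 1)/2 = -½*(-4) = 2)
A = 1629/1648 (A = 31*(1/103) - 11*(-1/16) = 31/103 + 11/16 = 1629/1648 ≈ 0.98847)
p(u, X) = 36 + X (p(u, X) = X + 36 = 36 + X)
26064/(-9295 - 1*(-21033)) + p(A, b(-13, 4))/33868 = 26064/(-9295 - 1*(-21033)) + (36 + 2)/33868 = 26064/(-9295 + 21033) + 38*(1/33868) = 26064/11738 + 19/16934 = 26064*(1/11738) + 19/16934 = 13032/5869 + 19/16934 = 220795399/99385646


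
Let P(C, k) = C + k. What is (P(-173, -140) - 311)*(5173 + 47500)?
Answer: -32867952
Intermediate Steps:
(P(-173, -140) - 311)*(5173 + 47500) = ((-173 - 140) - 311)*(5173 + 47500) = (-313 - 311)*52673 = -624*52673 = -32867952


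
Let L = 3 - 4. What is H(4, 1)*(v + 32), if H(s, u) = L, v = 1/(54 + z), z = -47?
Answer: -225/7 ≈ -32.143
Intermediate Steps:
L = -1
v = ⅐ (v = 1/(54 - 47) = 1/7 = ⅐ ≈ 0.14286)
H(s, u) = -1
H(4, 1)*(v + 32) = -(⅐ + 32) = -1*225/7 = -225/7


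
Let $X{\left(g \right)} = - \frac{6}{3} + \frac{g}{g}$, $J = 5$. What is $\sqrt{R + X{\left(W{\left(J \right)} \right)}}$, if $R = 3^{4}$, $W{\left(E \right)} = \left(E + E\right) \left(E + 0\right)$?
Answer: $4 \sqrt{5} \approx 8.9443$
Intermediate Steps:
$W{\left(E \right)} = 2 E^{2}$ ($W{\left(E \right)} = 2 E E = 2 E^{2}$)
$R = 81$
$X{\left(g \right)} = -1$ ($X{\left(g \right)} = \left(-6\right) \frac{1}{3} + 1 = -2 + 1 = -1$)
$\sqrt{R + X{\left(W{\left(J \right)} \right)}} = \sqrt{81 - 1} = \sqrt{80} = 4 \sqrt{5}$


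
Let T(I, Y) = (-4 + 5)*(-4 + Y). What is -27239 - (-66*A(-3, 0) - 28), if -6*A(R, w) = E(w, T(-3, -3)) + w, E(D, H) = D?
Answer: -27211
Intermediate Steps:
T(I, Y) = -4 + Y (T(I, Y) = 1*(-4 + Y) = -4 + Y)
A(R, w) = -w/3 (A(R, w) = -(w + w)/6 = -w/3)
-27239 - (-66*A(-3, 0) - 28) = -27239 - (-(-22)*0 - 28) = -27239 - (-66*0 - 28) = -27239 - (0 - 28) = -27239 - 1*(-28) = -27239 + 28 = -27211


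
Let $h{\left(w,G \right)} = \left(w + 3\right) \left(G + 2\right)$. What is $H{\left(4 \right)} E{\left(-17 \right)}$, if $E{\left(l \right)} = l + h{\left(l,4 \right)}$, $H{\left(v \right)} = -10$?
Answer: $1010$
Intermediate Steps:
$h{\left(w,G \right)} = \left(2 + G\right) \left(3 + w\right)$ ($h{\left(w,G \right)} = \left(3 + w\right) \left(2 + G\right) = \left(2 + G\right) \left(3 + w\right)$)
$E{\left(l \right)} = 18 + 7 l$ ($E{\left(l \right)} = l + \left(6 + 2 l + 3 \cdot 4 + 4 l\right) = l + \left(6 + 2 l + 12 + 4 l\right) = l + \left(18 + 6 l\right) = 18 + 7 l$)
$H{\left(4 \right)} E{\left(-17 \right)} = - 10 \left(18 + 7 \left(-17\right)\right) = - 10 \left(18 - 119\right) = \left(-10\right) \left(-101\right) = 1010$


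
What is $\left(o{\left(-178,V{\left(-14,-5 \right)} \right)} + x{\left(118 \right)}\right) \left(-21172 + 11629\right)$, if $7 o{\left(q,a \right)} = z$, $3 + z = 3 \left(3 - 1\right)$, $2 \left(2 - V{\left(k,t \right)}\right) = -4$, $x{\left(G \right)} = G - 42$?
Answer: $- \frac{5105505}{7} \approx -7.2936 \cdot 10^{5}$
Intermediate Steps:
$x{\left(G \right)} = -42 + G$
$V{\left(k,t \right)} = 4$ ($V{\left(k,t \right)} = 2 - -2 = 2 + 2 = 4$)
$z = 3$ ($z = -3 + 3 \left(3 - 1\right) = -3 + 3 \cdot 2 = -3 + 6 = 3$)
$o{\left(q,a \right)} = \frac{3}{7}$ ($o{\left(q,a \right)} = \frac{1}{7} \cdot 3 = \frac{3}{7}$)
$\left(o{\left(-178,V{\left(-14,-5 \right)} \right)} + x{\left(118 \right)}\right) \left(-21172 + 11629\right) = \left(\frac{3}{7} + \left(-42 + 118\right)\right) \left(-21172 + 11629\right) = \left(\frac{3}{7} + 76\right) \left(-9543\right) = \frac{535}{7} \left(-9543\right) = - \frac{5105505}{7}$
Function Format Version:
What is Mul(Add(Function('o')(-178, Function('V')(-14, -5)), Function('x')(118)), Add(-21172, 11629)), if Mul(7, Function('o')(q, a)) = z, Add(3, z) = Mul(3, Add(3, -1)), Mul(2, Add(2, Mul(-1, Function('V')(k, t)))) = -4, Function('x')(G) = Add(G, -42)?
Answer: Rational(-5105505, 7) ≈ -7.2936e+5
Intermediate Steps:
Function('x')(G) = Add(-42, G)
Function('V')(k, t) = 4 (Function('V')(k, t) = Add(2, Mul(Rational(-1, 2), -4)) = Add(2, 2) = 4)
z = 3 (z = Add(-3, Mul(3, Add(3, -1))) = Add(-3, Mul(3, 2)) = Add(-3, 6) = 3)
Function('o')(q, a) = Rational(3, 7) (Function('o')(q, a) = Mul(Rational(1, 7), 3) = Rational(3, 7))
Mul(Add(Function('o')(-178, Function('V')(-14, -5)), Function('x')(118)), Add(-21172, 11629)) = Mul(Add(Rational(3, 7), Add(-42, 118)), Add(-21172, 11629)) = Mul(Add(Rational(3, 7), 76), -9543) = Mul(Rational(535, 7), -9543) = Rational(-5105505, 7)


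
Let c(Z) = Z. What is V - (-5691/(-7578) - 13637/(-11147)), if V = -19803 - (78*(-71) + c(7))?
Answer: -401916892505/28157322 ≈ -14274.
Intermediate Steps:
V = -14272 (V = -19803 - (78*(-71) + 7) = -19803 - (-5538 + 7) = -19803 - 1*(-5531) = -19803 + 5531 = -14272)
V - (-5691/(-7578) - 13637/(-11147)) = -14272 - (-5691/(-7578) - 13637/(-11147)) = -14272 - (-5691*(-1/7578) - 13637*(-1/11147)) = -14272 - (1897/2526 + 13637/11147) = -14272 - 1*55592921/28157322 = -14272 - 55592921/28157322 = -401916892505/28157322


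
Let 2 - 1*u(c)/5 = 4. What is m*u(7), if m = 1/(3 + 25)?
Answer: -5/14 ≈ -0.35714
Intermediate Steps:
u(c) = -10 (u(c) = 10 - 5*4 = 10 - 20 = -10)
m = 1/28 ≈ 0.035714
m*u(7) = (1/28)*(-10) = -5/14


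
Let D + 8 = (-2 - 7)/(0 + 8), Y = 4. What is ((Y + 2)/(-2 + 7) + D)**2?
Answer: 100489/1600 ≈ 62.806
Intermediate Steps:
D = -73/8 (D = -8 + (-2 - 7)/(0 + 8) = -8 - 9/8 = -73/8 ≈ -9.1250)
((Y + 2)/(-2 + 7) + D)**2 = ((4 + 2)/(-2 + 7) - 73/8)**2 = (6/5 - 73/8)**2 = (-317/40)**2 = 100489/1600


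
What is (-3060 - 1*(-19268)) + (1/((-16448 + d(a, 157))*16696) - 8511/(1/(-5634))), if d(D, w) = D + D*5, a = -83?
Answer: 13571374757607711/282930416 ≈ 4.7967e+7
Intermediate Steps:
d(D, w) = 6*D (d(D, w) = D + 5*D = 6*D)
(-3060 - 1*(-19268)) + (1/((-16448 + d(a, 157))*16696) - 8511/(1/(-5634))) = (-3060 - 1*(-19268)) + (1/((-16448 + 6*(-83))*16696) - 8511/(1/(-5634))) = (-3060 + 19268) + ((1/16696)/(-16448 - 498) - 8511/(-1/5634)) = 16208 + ((1/16696)/(-16946) - 8511*(-5634)) = 16208 + (-1/16946*1/16696 + 47950974) = 16208 + (-1/282930416 + 47950974) = 16208 + 13566789021425183/282930416 = 13571374757607711/282930416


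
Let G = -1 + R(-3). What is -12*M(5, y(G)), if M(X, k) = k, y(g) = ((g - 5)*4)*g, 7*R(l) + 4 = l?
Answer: -672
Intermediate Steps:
R(l) = -4/7 + l/7
G = -2 (G = -1 + (-4/7 + (1/7)*(-3)) = -1 + (-4/7 - 3/7) = -1 - 1 = -2)
y(g) = g*(-20 + 4*g) (y(g) = ((-5 + g)*4)*g = (-20 + 4*g)*g = g*(-20 + 4*g))
-12*M(5, y(G)) = -48*(-2)*(-5 - 2) = -48*(-2)*(-7) = -12*56 = -672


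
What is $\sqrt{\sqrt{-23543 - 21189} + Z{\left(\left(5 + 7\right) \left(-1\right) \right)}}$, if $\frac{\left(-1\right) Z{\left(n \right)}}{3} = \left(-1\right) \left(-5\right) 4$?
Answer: $\sqrt{-60 + 2 i \sqrt{11183}} \approx 8.9399 + 11.829 i$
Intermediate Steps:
$Z{\left(n \right)} = -60$ ($Z{\left(n \right)} = - 3 \left(-1\right) \left(-5\right) 4 = - 3 \cdot 5 \cdot 4 = \left(-3\right) 20 = -60$)
$\sqrt{\sqrt{-23543 - 21189} + Z{\left(\left(5 + 7\right) \left(-1\right) \right)}} = \sqrt{\sqrt{-23543 - 21189} - 60} = \sqrt{\sqrt{-44732} - 60} = \sqrt{2 i \sqrt{11183} - 60} = \sqrt{-60 + 2 i \sqrt{11183}}$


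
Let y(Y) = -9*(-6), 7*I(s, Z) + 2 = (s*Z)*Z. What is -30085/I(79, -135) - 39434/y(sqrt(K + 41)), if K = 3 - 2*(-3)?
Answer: -28393690306/38873871 ≈ -730.41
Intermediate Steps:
I(s, Z) = -2/7 + s*Z**2/7 (I(s, Z) = -2/7 + ((s*Z)*Z)/7 = -2/7 + ((Z*s)*Z)/7 = -2/7 + (s*Z**2)/7 = -2/7 + s*Z**2/7)
K = 9 (K = 3 + 6 = 9)
y(Y) = 54
-30085/I(79, -135) - 39434/y(sqrt(K + 41)) = -30085/(-2/7 + (1/7)*79*(-135)**2) - 39434/54 = -30085/(-2/7 + (1/7)*79*18225) - 39434*1/54 = -30085/(-2/7 + 1439775/7) - 19717/27 = -30085/1439773/7 - 19717/27 = -30085*7/1439773 - 19717/27 = -210595/1439773 - 19717/27 = -28393690306/38873871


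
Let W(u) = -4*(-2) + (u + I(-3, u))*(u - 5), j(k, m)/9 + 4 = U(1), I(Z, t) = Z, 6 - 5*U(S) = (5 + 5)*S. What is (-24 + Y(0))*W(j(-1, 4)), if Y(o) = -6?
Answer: -335226/5 ≈ -67045.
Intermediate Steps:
U(S) = 6/5 - 2*S (U(S) = 6/5 - (5 + 5)*S/5 = 6/5 - 2*S)
j(k, m) = -216/5 (j(k, m) = -36 + 9*(6/5 - 2*1) = -36 + 9*(6/5 - 2) = -36 + 9*(-⅘) = -36 - 36/5 = -216/5)
W(u) = 8 + (-5 + u)*(-3 + u) (W(u) = -4*(-2) + (u - 3)*(u - 5) = 8 + (-3 + u)*(-5 + u) = 8 + (-5 + u)*(-3 + u))
(-24 + Y(0))*W(j(-1, 4)) = (-24 - 6)*(23 + (-216/5)² - 8*(-216/5)) = -30*(23 + 46656/25 + 1728/5) = -30*55871/25 = -335226/5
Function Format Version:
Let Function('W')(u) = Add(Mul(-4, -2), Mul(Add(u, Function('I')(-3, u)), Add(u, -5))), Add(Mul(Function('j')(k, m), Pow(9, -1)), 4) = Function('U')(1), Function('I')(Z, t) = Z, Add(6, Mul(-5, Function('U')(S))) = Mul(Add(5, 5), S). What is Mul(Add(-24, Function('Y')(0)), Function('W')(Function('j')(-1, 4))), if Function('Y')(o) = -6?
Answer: Rational(-335226, 5) ≈ -67045.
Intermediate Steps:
Function('U')(S) = Add(Rational(6, 5), Mul(-2, S)) (Function('U')(S) = Add(Rational(6, 5), Mul(Rational(-1, 5), Mul(Add(5, 5), S))) = Add(Rational(6, 5), Mul(Rational(-1, 5), Mul(10, S))) = Add(Rational(6, 5), Mul(-2, S)))
Function('j')(k, m) = Rational(-216, 5) (Function('j')(k, m) = Add(-36, Mul(9, Add(Rational(6, 5), Mul(-2, 1)))) = Add(-36, Mul(9, Add(Rational(6, 5), -2))) = Add(-36, Mul(9, Rational(-4, 5))) = Add(-36, Rational(-36, 5)) = Rational(-216, 5))
Function('W')(u) = Add(8, Mul(Add(-5, u), Add(-3, u))) (Function('W')(u) = Add(Mul(-4, -2), Mul(Add(u, -3), Add(u, -5))) = Add(8, Mul(Add(-3, u), Add(-5, u))) = Add(8, Mul(Add(-5, u), Add(-3, u))))
Mul(Add(-24, Function('Y')(0)), Function('W')(Function('j')(-1, 4))) = Mul(Add(-24, -6), Add(23, Pow(Rational(-216, 5), 2), Mul(-8, Rational(-216, 5)))) = Mul(-30, Add(23, Rational(46656, 25), Rational(1728, 5))) = Mul(-30, Rational(55871, 25)) = Rational(-335226, 5)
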